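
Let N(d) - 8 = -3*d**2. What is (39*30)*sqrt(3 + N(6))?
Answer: 1170*I*sqrt(97) ≈ 11523.0*I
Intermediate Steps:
N(d) = 8 - 3*d**2
(39*30)*sqrt(3 + N(6)) = (39*30)*sqrt(3 + (8 - 3*6**2)) = 1170*sqrt(3 + (8 - 3*36)) = 1170*sqrt(3 + (8 - 108)) = 1170*sqrt(3 - 100) = 1170*sqrt(-97) = 1170*(I*sqrt(97)) = 1170*I*sqrt(97)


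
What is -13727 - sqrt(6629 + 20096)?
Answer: -13727 - 5*sqrt(1069) ≈ -13890.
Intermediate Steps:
-13727 - sqrt(6629 + 20096) = -13727 - sqrt(26725) = -13727 - 5*sqrt(1069)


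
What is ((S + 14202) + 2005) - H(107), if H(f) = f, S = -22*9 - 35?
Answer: 15867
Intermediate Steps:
S = -233 (S = -198 - 35 = -233)
((S + 14202) + 2005) - H(107) = ((-233 + 14202) + 2005) - 1*107 = (13969 + 2005) - 107 = 15974 - 107 = 15867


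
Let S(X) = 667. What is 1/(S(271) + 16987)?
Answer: 1/17654 ≈ 5.6644e-5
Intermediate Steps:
1/(S(271) + 16987) = 1/(667 + 16987) = 1/17654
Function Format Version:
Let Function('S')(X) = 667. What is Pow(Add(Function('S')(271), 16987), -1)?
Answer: Rational(1, 17654) ≈ 5.6644e-5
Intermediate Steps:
Pow(Add(Function('S')(271), 16987), -1) = Pow(Add(667, 16987), -1) = Pow(17654, -1) = Rational(1, 17654)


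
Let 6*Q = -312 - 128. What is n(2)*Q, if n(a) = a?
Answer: -440/3 ≈ -146.67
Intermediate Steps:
Q = -220/3 (Q = (-312 - 128)/6 = (1/6)*(-440) = -220/3 ≈ -73.333)
n(2)*Q = 2*(-220/3) = -440/3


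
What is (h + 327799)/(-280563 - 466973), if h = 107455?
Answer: -217627/373768 ≈ -0.58225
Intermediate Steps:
(h + 327799)/(-280563 - 466973) = (107455 + 327799)/(-280563 - 466973) = 435254/(-747536) = 435254*(-1/747536) = -217627/373768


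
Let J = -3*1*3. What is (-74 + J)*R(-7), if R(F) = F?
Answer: 581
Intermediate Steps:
J = -9 (J = -3*3 = -9)
(-74 + J)*R(-7) = (-74 - 9)*(-7) = -83*(-7) = 581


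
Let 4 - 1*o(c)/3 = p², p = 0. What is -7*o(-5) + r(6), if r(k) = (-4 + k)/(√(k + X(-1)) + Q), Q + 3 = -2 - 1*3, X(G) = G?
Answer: -4972/59 - 2*√5/59 ≈ -84.347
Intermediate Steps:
Q = -8 (Q = -3 + (-2 - 1*3) = -3 + (-2 - 3) = -3 - 5 = -8)
o(c) = 12 (o(c) = 12 - 3*0² = 12 - 3*0 = 12 + 0 = 12)
r(k) = (-4 + k)/(-8 + √(-1 + k)) (r(k) = (-4 + k)/(√(k - 1) - 8) = (-4 + k)/(√(-1 + k) - 8) = (-4 + k)/(-8 + √(-1 + k)))
-7*o(-5) + r(6) = -7*12 + (-4 + 6)/(-8 + √(-1 + 6)) = -84 + 2/(-8 + √5)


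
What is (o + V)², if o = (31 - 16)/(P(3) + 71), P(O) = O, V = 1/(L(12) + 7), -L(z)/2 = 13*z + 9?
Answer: 22762441/571305604 ≈ 0.039843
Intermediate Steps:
L(z) = -18 - 26*z (L(z) = -2*(13*z + 9) = -2*(9 + 13*z) = -18 - 26*z)
V = -1/323 (V = 1/((-18 - 26*12) + 7) = 1/((-18 - 312) + 7) = 1/(-330 + 7) = 1/(-323) = -1/323 ≈ -0.0030960)
o = 15/74 (o = (31 - 16)/(3 + 71) = 15/74 ≈ 0.20270)
(o + V)² = (15/74 - 1/323)² = (4771/23902)² = 22762441/571305604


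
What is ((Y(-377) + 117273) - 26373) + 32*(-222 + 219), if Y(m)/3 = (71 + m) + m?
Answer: 88755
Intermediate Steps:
Y(m) = 213 + 6*m (Y(m) = 3*((71 + m) + m) = 3*(71 + 2*m) = 213 + 6*m)
((Y(-377) + 117273) - 26373) + 32*(-222 + 219) = (((213 + 6*(-377)) + 117273) - 26373) + 32*(-222 + 219) = (((213 - 2262) + 117273) - 26373) + 32*(-3) = ((-2049 + 117273) - 26373) - 96 = (115224 - 26373) - 96 = 88851 - 96 = 88755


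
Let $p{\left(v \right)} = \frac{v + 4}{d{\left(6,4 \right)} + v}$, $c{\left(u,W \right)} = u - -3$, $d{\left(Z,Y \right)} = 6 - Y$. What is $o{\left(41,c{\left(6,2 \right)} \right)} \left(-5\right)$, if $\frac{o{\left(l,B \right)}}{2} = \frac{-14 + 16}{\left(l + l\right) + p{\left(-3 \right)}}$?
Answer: $- \frac{20}{81} \approx -0.24691$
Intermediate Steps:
$c{\left(u,W \right)} = 3 + u$ ($c{\left(u,W \right)} = u + 3 = 3 + u$)
$p{\left(v \right)} = \frac{4 + v}{2 + v}$ ($p{\left(v \right)} = \frac{v + 4}{\left(6 - 4\right) + v} = \frac{4 + v}{\left(6 - 4\right) + v} = \frac{4 + v}{2 + v}$)
$o{\left(l,B \right)} = \frac{4}{-1 + 2 l}$ ($o{\left(l,B \right)} = 2 \frac{-14 + 16}{\left(l + l\right) + \frac{4 - 3}{2 - 3}} = 2 \frac{2}{2 l + \frac{1}{-1} \cdot 1} = 2 \frac{2}{2 l - 1} = 2 \frac{2}{-1 + 2 l} = \frac{4}{-1 + 2 l}$)
$o{\left(41,c{\left(6,2 \right)} \right)} \left(-5\right) = \frac{4}{-1 + 2 \cdot 41} \left(-5\right) = \frac{4}{-1 + 82} \left(-5\right) = \frac{4}{81} \left(-5\right) = - \frac{20}{81}$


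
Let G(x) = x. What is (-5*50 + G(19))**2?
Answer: 53361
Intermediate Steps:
(-5*50 + G(19))**2 = (-5*50 + 19)**2 = (-250 + 19)**2 = (-231)**2 = 53361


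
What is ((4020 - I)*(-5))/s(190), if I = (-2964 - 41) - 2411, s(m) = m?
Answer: -4718/19 ≈ -248.32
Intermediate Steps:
I = -5416 (I = -3005 - 2411 = -5416)
((4020 - I)*(-5))/s(190) = ((4020 - 1*(-5416))*(-5))/190 = ((4020 + 5416)*(-5))*(1/190) = (9436*(-5))*(1/190) = -47180*1/190 = -4718/19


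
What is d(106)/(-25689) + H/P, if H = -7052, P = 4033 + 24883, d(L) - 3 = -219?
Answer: -14576081/61901927 ≈ -0.23547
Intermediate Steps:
d(L) = -216 (d(L) = 3 - 219 = -216)
P = 28916
d(106)/(-25689) + H/P = -216/(-25689) - 7052/28916 = -216*(-1/25689) - 7052*1/28916 = 72/8563 - 1763/7229 = -14576081/61901927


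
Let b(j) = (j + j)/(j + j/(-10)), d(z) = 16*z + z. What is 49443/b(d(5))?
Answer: 444987/20 ≈ 22249.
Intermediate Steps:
d(z) = 17*z
b(j) = 20/9 (b(j) = (2*j)/(j + j*(-⅒)) = (2*j)/(j - j/10) = (2*j)/((9*j/10)) = (2*j)*(10/(9*j)) = 20/9)
49443/b(d(5)) = 49443/(20/9) = 49443*(9/20) = 444987/20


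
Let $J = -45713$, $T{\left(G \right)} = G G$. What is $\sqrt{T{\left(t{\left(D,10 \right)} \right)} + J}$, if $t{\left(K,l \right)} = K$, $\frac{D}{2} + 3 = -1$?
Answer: $i \sqrt{45649} \approx 213.66 i$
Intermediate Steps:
$D = -8$ ($D = -6 + 2 \left(-1\right) = -6 - 2 = -8$)
$T{\left(G \right)} = G^{2}$
$\sqrt{T{\left(t{\left(D,10 \right)} \right)} + J} = \sqrt{\left(-8\right)^{2} - 45713} = \sqrt{64 - 45713} = \sqrt{-45649} = i \sqrt{45649}$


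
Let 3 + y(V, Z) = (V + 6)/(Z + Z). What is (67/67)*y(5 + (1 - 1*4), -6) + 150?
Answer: 439/3 ≈ 146.33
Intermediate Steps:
y(V, Z) = -3 + (6 + V)/(2*Z) (y(V, Z) = -3 + (V + 6)/(Z + Z) = -3 + (6 + V)/((2*Z)) = -3 + (6 + V)*(1/(2*Z)) = -3 + (6 + V)/(2*Z))
(67/67)*y(5 + (1 - 1*4), -6) + 150 = (67/67)*((½)*(6 + (5 + (1 - 1*4)) - 6*(-6))/(-6)) + 150 = (67*(1/67))*((½)*(-⅙)*(6 + (5 + (1 - 4)) + 36)) + 150 = 1*((½)*(-⅙)*(6 + (5 - 3) + 36)) + 150 = 1*((½)*(-⅙)*(6 + 2 + 36)) + 150 = 1*((½)*(-⅙)*44) + 150 = 1*(-11/3) + 150 = -11/3 + 150 = 439/3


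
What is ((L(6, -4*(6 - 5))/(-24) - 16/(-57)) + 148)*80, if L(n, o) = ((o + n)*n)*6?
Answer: 662480/57 ≈ 11622.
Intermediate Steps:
L(n, o) = 6*n*(n + o) (L(n, o) = ((n + o)*n)*6 = (n*(n + o))*6 = 6*n*(n + o))
((L(6, -4*(6 - 5))/(-24) - 16/(-57)) + 148)*80 = (((6*6*(6 - 4*(6 - 5)))/(-24) - 16/(-57)) + 148)*80 = (((6*6*(6 - 4*1))*(-1/24) - 16*(-1/57)) + 148)*80 = (((6*6*(6 - 4))*(-1/24) + 16/57) + 148)*80 = (((6*6*2)*(-1/24) + 16/57) + 148)*80 = ((72*(-1/24) + 16/57) + 148)*80 = ((-3 + 16/57) + 148)*80 = (-155/57 + 148)*80 = (8281/57)*80 = 662480/57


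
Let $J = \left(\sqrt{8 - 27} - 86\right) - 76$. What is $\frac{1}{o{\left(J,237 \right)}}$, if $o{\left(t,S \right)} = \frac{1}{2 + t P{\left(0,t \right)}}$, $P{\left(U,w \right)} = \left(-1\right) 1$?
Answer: $164 - i \sqrt{19} \approx 164.0 - 4.3589 i$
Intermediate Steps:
$J = -162 + i \sqrt{19}$ ($J = \left(\sqrt{-19} - 86\right) - 76 = \left(i \sqrt{19} - 86\right) - 76 = \left(-86 + i \sqrt{19}\right) - 76 = -162 + i \sqrt{19} \approx -162.0 + 4.3589 i$)
$P{\left(U,w \right)} = -1$
$o{\left(t,S \right)} = \frac{1}{2 - t}$ ($o{\left(t,S \right)} = \frac{1}{2 + t \left(-1\right)} = \frac{1}{2 - t}$)
$\frac{1}{o{\left(J,237 \right)}} = \frac{1}{\frac{1}{2 - \left(-162 + i \sqrt{19}\right)}} = \frac{1}{\frac{1}{2 + \left(162 - i \sqrt{19}\right)}} = \frac{1}{\frac{1}{164 - i \sqrt{19}}} = 164 - i \sqrt{19}$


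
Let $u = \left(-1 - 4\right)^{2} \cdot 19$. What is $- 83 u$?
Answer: $-39425$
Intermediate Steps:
$u = 475$ ($u = \left(-5\right)^{2} \cdot 19 = 25 \cdot 19 = 475$)
$- 83 u = \left(-83\right) 475 = -39425$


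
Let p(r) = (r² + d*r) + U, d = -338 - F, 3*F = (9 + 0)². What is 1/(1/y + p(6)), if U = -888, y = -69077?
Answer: -69077/210132235 ≈ -0.00032873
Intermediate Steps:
F = 27 (F = (9 + 0)²/3 = (⅓)*9² = (⅓)*81 = 27)
d = -365 (d = -338 - 1*27 = -338 - 27 = -365)
p(r) = -888 + r² - 365*r (p(r) = (r² - 365*r) - 888 = -888 + r² - 365*r)
1/(1/y + p(6)) = 1/(1/(-69077) + (-888 + 6² - 365*6)) = 1/(-1/69077 + (-888 + 36 - 2190)) = 1/(-1/69077 - 3042) = 1/(-210132235/69077) = -69077/210132235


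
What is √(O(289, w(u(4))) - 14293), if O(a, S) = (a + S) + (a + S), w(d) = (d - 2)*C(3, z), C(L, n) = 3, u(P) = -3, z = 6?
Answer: I*√13745 ≈ 117.24*I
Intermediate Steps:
w(d) = -6 + 3*d (w(d) = (d - 2)*3 = (-2 + d)*3 = -6 + 3*d)
O(a, S) = 2*S + 2*a (O(a, S) = (S + a) + (S + a) = 2*S + 2*a)
√(O(289, w(u(4))) - 14293) = √((2*(-6 + 3*(-3)) + 2*289) - 14293) = √((2*(-6 - 9) + 578) - 14293) = √((2*(-15) + 578) - 14293) = √((-30 + 578) - 14293) = √(548 - 14293) = √(-13745) = I*√13745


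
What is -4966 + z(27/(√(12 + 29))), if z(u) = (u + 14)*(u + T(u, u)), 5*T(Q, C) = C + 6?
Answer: -1010212/205 + 486*√41/41 ≈ -4852.0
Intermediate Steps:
T(Q, C) = 6/5 + C/5 (T(Q, C) = (C + 6)/5 = (6 + C)/5 = 6/5 + C/5)
z(u) = (14 + u)*(6/5 + 6*u/5) (z(u) = (u + 14)*(u + (6/5 + u/5)) = (14 + u)*(6/5 + 6*u/5))
-4966 + z(27/(√(12 + 29))) = -4966 + (84/5 + 18*(27/(√(12 + 29))) + 6*(27/(√(12 + 29)))²/5) = -4966 + (84/5 + 18*(27/(√41)) + 6*(27/(√41))²/5) = -4966 + (84/5 + 18*(27*(√41/41)) + 6*(27*(√41/41))²/5) = -4966 + (84/5 + 18*(27*√41/41) + 6*(27*√41/41)²/5) = -4966 + (84/5 + 486*√41/41 + (6/5)*(729/41)) = -4966 + (84/5 + 486*√41/41 + 4374/205) = -4966 + (7818/205 + 486*√41/41) = -1010212/205 + 486*√41/41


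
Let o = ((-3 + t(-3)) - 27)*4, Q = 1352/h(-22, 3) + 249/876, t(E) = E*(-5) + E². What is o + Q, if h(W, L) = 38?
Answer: 65817/5548 ≈ 11.863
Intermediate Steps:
t(E) = E² - 5*E (t(E) = -5*E + E² = E² - 5*E)
Q = 198969/5548 (Q = 1352/38 + 249/876 = 1352*(1/38) + 249*(1/876) = 676/19 + 83/292 = 198969/5548 ≈ 35.863)
o = -24 (o = ((-3 - 3*(-5 - 3)) - 27)*4 = ((-3 - 3*(-8)) - 27)*4 = ((-3 + 24) - 27)*4 = (21 - 27)*4 = -6*4 = -24)
o + Q = -24 + 198969/5548 = 65817/5548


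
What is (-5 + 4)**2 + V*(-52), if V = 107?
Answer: -5563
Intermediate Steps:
(-5 + 4)**2 + V*(-52) = (-5 + 4)**2 + 107*(-52) = (-1)**2 - 5564 = 1 - 5564 = -5563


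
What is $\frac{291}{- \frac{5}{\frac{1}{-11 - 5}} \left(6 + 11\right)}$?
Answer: $\frac{291}{1360} \approx 0.21397$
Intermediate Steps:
$\frac{291}{- \frac{5}{\frac{1}{-11 - 5}} \left(6 + 11\right)} = \frac{291}{- \frac{5}{\frac{1}{-16}} \cdot 17} = \frac{291}{- \frac{5}{- \frac{1}{16}} \cdot 17} = \frac{291}{\left(-5\right) \left(-16\right) 17} = \frac{291}{80 \cdot 17} = \frac{291}{1360}$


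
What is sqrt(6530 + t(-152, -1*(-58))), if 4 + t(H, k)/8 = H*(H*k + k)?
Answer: 7*sqrt(217474) ≈ 3264.4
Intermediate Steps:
t(H, k) = -32 + 8*H*(k + H*k) (t(H, k) = -32 + 8*(H*(H*k + k)) = -32 + 8*(H*(k + H*k)) = -32 + 8*H*(k + H*k))
sqrt(6530 + t(-152, -1*(-58))) = sqrt(6530 + (-32 + 8*(-152)*(-1*(-58)) + 8*(-1*(-58))*(-152)**2)) = sqrt(6530 + (-32 + 8*(-152)*58 + 8*58*23104)) = sqrt(6530 + (-32 - 70528 + 10720256)) = sqrt(6530 + 10649696) = sqrt(10656226) = 7*sqrt(217474)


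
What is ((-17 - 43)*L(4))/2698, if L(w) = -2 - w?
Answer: 180/1349 ≈ 0.13343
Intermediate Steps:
((-17 - 43)*L(4))/2698 = ((-17 - 43)*(-2 - 1*4))/2698 = -60*(-2 - 4)*(1/2698) = -60*(-6)*(1/2698) = 360*(1/2698) = 180/1349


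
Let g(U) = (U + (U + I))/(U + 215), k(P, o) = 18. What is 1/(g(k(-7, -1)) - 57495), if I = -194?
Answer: -233/13396493 ≈ -1.7393e-5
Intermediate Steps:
g(U) = (-194 + 2*U)/(215 + U) (g(U) = (U + (U - 194))/(U + 215) = (U + (-194 + U))/(215 + U) = (-194 + 2*U)/(215 + U))
1/(g(k(-7, -1)) - 57495) = 1/(2*(-97 + 18)/(215 + 18) - 57495) = 1/(2*(-79)/233 - 57495) = 1/(2*(1/233)*(-79) - 57495) = 1/(-158/233 - 57495) = 1/(-13396493/233) = -233/13396493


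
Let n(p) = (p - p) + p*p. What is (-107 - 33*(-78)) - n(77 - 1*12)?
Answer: -1758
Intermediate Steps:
n(p) = p**2 (n(p) = 0 + p**2 = p**2)
(-107 - 33*(-78)) - n(77 - 1*12) = (-107 - 33*(-78)) - (77 - 1*12)**2 = (-107 + 2574) - (77 - 12)**2 = 2467 - 1*65**2 = 2467 - 1*4225 = 2467 - 4225 = -1758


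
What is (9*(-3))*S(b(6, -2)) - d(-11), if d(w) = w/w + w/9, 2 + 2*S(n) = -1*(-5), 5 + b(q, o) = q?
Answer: -725/18 ≈ -40.278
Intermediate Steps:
b(q, o) = -5 + q
S(n) = 3/2 (S(n) = -1 + (-1*(-5))/2 = -1 + (1/2)*5 = -1 + 5/2 = 3/2)
d(w) = 1 + w/9 (d(w) = 1 + w*(1/9) = 1 + w/9)
(9*(-3))*S(b(6, -2)) - d(-11) = (9*(-3))*(3/2) - (1 + (1/9)*(-11)) = -27*3/2 - (1 - 11/9) = -81/2 - 1*(-2/9) = -81/2 + 2/9 = -725/18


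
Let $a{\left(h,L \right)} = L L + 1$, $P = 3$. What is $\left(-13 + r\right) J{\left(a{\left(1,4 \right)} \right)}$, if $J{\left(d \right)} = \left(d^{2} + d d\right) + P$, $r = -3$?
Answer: $-9296$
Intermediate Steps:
$a{\left(h,L \right)} = 1 + L^{2}$ ($a{\left(h,L \right)} = L^{2} + 1 = 1 + L^{2}$)
$J{\left(d \right)} = 3 + 2 d^{2}$ ($J{\left(d \right)} = \left(d^{2} + d d\right) + 3 = \left(d^{2} + d^{2}\right) + 3 = 2 d^{2} + 3 = 3 + 2 d^{2}$)
$\left(-13 + r\right) J{\left(a{\left(1,4 \right)} \right)} = \left(-13 - 3\right) \left(3 + 2 \left(1 + 4^{2}\right)^{2}\right) = - 16 \left(3 + 2 \left(1 + 16\right)^{2}\right) = - 16 \left(3 + 2 \cdot 17^{2}\right) = - 16 \left(3 + 2 \cdot 289\right) = - 16 \left(3 + 578\right) = \left(-16\right) 581 = -9296$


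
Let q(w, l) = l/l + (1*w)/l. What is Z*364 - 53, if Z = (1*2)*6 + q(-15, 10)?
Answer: 4133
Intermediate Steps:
q(w, l) = 1 + w/l
Z = 23/2 (Z = (1*2)*6 + (10 - 15)/10 = 2*6 + (⅒)*(-5) = 12 - ½ = 23/2 ≈ 11.500)
Z*364 - 53 = (23/2)*364 - 53 = 4186 - 53 = 4133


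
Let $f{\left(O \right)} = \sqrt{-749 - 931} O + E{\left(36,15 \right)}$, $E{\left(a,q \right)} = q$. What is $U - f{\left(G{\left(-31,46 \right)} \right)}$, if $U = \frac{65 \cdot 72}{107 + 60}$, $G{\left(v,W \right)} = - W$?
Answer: $\frac{2175}{167} + 184 i \sqrt{105} \approx 13.024 + 1885.4 i$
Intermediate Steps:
$U = \frac{4680}{167} \approx 28.024$
$f{\left(O \right)} = 15 + 4 i O \sqrt{105}$ ($f{\left(O \right)} = \sqrt{-749 - 931} O + 15 = \sqrt{-1680} O + 15 = 4 i \sqrt{105} O + 15 = 4 i O \sqrt{105} + 15 = 15 + 4 i O \sqrt{105}$)
$U - f{\left(G{\left(-31,46 \right)} \right)} = \frac{4680}{167} - \left(15 + 4 i \left(\left(-1\right) 46\right) \sqrt{105}\right) = \frac{4680}{167} - \left(15 + 4 i \left(-46\right) \sqrt{105}\right) = \frac{4680}{167} - \left(15 - 184 i \sqrt{105}\right) = \frac{2175}{167} + 184 i \sqrt{105}$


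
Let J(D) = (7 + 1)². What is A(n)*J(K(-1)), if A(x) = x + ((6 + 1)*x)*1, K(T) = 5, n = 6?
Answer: 3072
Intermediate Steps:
A(x) = 8*x (A(x) = x + (7*x)*1 = x + 7*x = 8*x)
J(D) = 64 (J(D) = 8² = 64)
A(n)*J(K(-1)) = (8*6)*64 = 48*64 = 3072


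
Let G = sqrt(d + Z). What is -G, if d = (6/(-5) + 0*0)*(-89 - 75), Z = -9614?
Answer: -I*sqrt(235430)/5 ≈ -97.042*I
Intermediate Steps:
d = 984/5 (d = (6*(-1/5) + 0)*(-164) = (-6/5 + 0)*(-164) = -6/5*(-164) = 984/5 ≈ 196.80)
G = I*sqrt(235430)/5 (G = sqrt(984/5 - 9614) = sqrt(-47086/5) = I*sqrt(235430)/5 ≈ 97.042*I)
-G = -I*sqrt(235430)/5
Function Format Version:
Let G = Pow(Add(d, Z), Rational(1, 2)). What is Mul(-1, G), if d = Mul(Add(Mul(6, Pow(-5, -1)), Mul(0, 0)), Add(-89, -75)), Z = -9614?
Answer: Mul(Rational(-1, 5), I, Pow(235430, Rational(1, 2))) ≈ Mul(-97.042, I)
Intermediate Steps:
d = Rational(984, 5) (d = Mul(Add(Mul(6, Rational(-1, 5)), 0), -164) = Mul(Add(Rational(-6, 5), 0), -164) = Mul(Rational(-6, 5), -164) = Rational(984, 5) ≈ 196.80)
G = Mul(Rational(1, 5), I, Pow(235430, Rational(1, 2))) (G = Pow(Add(Rational(984, 5), -9614), Rational(1, 2)) = Pow(Rational(-47086, 5), Rational(1, 2)) = Mul(Rational(1, 5), I, Pow(235430, Rational(1, 2))) ≈ Mul(97.042, I))
Mul(-1, G) = Mul(-1, Mul(Rational(1, 5), I, Pow(235430, Rational(1, 2)))) = Mul(Rational(-1, 5), I, Pow(235430, Rational(1, 2)))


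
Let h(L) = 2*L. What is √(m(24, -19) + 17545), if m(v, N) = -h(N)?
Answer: √17583 ≈ 132.60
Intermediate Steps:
m(v, N) = -2*N
√(m(24, -19) + 17545) = √(-2*(-19) + 17545) = √(38 + 17545) = √17583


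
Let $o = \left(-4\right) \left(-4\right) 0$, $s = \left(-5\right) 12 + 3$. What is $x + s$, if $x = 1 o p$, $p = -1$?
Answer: $-57$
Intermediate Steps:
$s = -57$ ($s = -60 + 3 = -57$)
$o = 0$ ($o = 16 \cdot 0 = 0$)
$x = 0$ ($x = 1 \cdot 0 \left(-1\right) = 0 \left(-1\right) = 0$)
$x + s = 0 - 57 = -57$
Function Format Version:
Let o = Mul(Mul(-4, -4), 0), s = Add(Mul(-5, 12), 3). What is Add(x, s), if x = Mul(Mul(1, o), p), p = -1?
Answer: -57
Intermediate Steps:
s = -57 (s = Add(-60, 3) = -57)
o = 0 (o = Mul(16, 0) = 0)
x = 0 (x = Mul(Mul(1, 0), -1) = Mul(0, -1) = 0)
Add(x, s) = Add(0, -57) = -57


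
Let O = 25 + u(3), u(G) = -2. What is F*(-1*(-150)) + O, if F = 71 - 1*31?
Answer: 6023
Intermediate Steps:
F = 40 (F = 71 - 31 = 40)
O = 23 (O = 25 - 2 = 23)
F*(-1*(-150)) + O = 40*(-1*(-150)) + 23 = 40*150 + 23 = 6000 + 23 = 6023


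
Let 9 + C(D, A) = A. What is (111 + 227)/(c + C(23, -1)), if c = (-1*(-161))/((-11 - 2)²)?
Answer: -57122/1529 ≈ -37.359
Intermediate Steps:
c = 161/169 (c = 161/((-13)²) = 161/169 ≈ 0.95266)
C(D, A) = -9 + A
(111 + 227)/(c + C(23, -1)) = (111 + 227)/(161/169 + (-9 - 1)) = 338/(161/169 - 10) = 338/(-1529/169) = 338*(-169/1529) = -57122/1529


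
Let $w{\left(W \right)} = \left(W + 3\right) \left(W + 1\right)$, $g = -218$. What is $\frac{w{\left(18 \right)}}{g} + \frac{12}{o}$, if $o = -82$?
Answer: $- \frac{17667}{8938} \approx -1.9766$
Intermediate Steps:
$w{\left(W \right)} = \left(1 + W\right) \left(3 + W\right)$ ($w{\left(W \right)} = \left(3 + W\right) \left(1 + W\right) = \left(1 + W\right) \left(3 + W\right)$)
$\frac{w{\left(18 \right)}}{g} + \frac{12}{o} = \frac{3 + 18^{2} + 4 \cdot 18}{-218} + \frac{12}{-82} = \left(3 + 324 + 72\right) \left(- \frac{1}{218}\right) + 12 \left(- \frac{1}{82}\right) = 399 \left(- \frac{1}{218}\right) - \frac{6}{41} = - \frac{399}{218} - \frac{6}{41} = - \frac{17667}{8938}$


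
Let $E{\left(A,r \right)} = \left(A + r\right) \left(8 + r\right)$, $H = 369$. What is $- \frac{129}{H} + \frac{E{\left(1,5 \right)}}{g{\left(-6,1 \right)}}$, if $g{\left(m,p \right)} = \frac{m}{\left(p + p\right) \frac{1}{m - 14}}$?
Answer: $\frac{1169}{1230} \approx 0.95041$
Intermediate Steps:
$g{\left(m,p \right)} = \frac{m \left(-14 + m\right)}{2 p}$ ($g{\left(m,p \right)} = \frac{m}{2 p \frac{1}{-14 + m}} = m \frac{-14 + m}{2 p} = \frac{m \left(-14 + m\right)}{2 p}$)
$E{\left(A,r \right)} = \left(8 + r\right) \left(A + r\right)$
$- \frac{129}{H} + \frac{E{\left(1,5 \right)}}{g{\left(-6,1 \right)}} = - \frac{129}{369} + \frac{5^{2} + 8 \cdot 1 + 8 \cdot 5 + 1 \cdot 5}{\frac{1}{2} \left(-6\right) 1^{-1} \left(-14 - 6\right)} = \left(-129\right) \frac{1}{369} + \frac{25 + 8 + 40 + 5}{\frac{1}{2} \left(-6\right) 1 \left(-20\right)} = - \frac{43}{123} + \frac{78}{60} = - \frac{43}{123} + 78 \cdot \frac{1}{60} = - \frac{43}{123} + \frac{13}{10} = \frac{1169}{1230}$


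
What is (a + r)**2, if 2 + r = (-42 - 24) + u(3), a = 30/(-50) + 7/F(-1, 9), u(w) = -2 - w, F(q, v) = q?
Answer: 162409/25 ≈ 6496.4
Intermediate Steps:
a = -38/5 (a = 30/(-50) + 7/(-1) = 30*(-1/50) + 7*(-1) = -3/5 - 7 = -38/5 ≈ -7.6000)
r = -73 (r = -2 + ((-42 - 24) + (-2 - 1*3)) = -2 + (-66 + (-2 - 3)) = -2 + (-66 - 5) = -2 - 71 = -73)
(a + r)**2 = (-38/5 - 73)**2 = (-403/5)**2 = 162409/25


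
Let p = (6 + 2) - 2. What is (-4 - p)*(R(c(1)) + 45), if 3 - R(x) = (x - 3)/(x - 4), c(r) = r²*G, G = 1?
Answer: -1420/3 ≈ -473.33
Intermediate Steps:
p = 6 (p = 8 - 2 = 6)
c(r) = r² (c(r) = r²*1 = r²)
R(x) = 3 - (-3 + x)/(-4 + x) (R(x) = 3 - (x - 3)/(x - 4) = 3 - (-3 + x)/(-4 + x))
(-4 - p)*(R(c(1)) + 45) = (-4 - 1*6)*((-9 + 2*1²)/(-4 + 1²) + 45) = (-4 - 6)*((-9 + 2*1)/(-4 + 1) + 45) = -10*((-9 + 2)/(-3) + 45) = -10*(-⅓*(-7) + 45) = -10*(7/3 + 45) = -10*142/3 = -1420/3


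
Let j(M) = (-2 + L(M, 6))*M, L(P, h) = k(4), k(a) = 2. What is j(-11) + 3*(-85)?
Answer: -255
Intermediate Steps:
L(P, h) = 2
j(M) = 0 (j(M) = (-2 + 2)*M = 0*M = 0)
j(-11) + 3*(-85) = 0 + 3*(-85) = 0 - 255 = -255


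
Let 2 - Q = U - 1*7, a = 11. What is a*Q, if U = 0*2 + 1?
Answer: 88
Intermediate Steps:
U = 1 (U = 0 + 1 = 1)
Q = 8 (Q = 2 - (1 - 1*7) = 2 - (1 - 7) = 2 - 1*(-6) = 2 + 6 = 8)
a*Q = 11*8 = 88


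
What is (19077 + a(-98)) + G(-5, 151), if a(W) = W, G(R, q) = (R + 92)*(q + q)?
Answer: 45253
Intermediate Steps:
G(R, q) = 2*q*(92 + R) (G(R, q) = (92 + R)*(2*q) = 2*q*(92 + R))
(19077 + a(-98)) + G(-5, 151) = (19077 - 98) + 2*151*(92 - 5) = 18979 + 2*151*87 = 18979 + 26274 = 45253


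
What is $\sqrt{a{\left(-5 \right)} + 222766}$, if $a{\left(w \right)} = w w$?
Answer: $\sqrt{222791} \approx 472.01$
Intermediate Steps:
$a{\left(w \right)} = w^{2}$
$\sqrt{a{\left(-5 \right)} + 222766} = \sqrt{\left(-5\right)^{2} + 222766} = \sqrt{25 + 222766} = \sqrt{222791}$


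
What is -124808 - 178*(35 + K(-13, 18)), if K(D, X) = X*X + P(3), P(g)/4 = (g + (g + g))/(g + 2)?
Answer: -949958/5 ≈ -1.8999e+5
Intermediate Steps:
P(g) = 12*g/(2 + g) (P(g) = 4*((g + (g + g))/(g + 2)) = 4*((g + 2*g)/(2 + g)) = 4*((3*g)/(2 + g)) = 4*(3*g/(2 + g)) = 12*g/(2 + g))
K(D, X) = 36/5 + X**2 (K(D, X) = X*X + 12*3/(2 + 3) = X**2 + 12*3/5 = X**2 + 12*3*(1/5) = X**2 + 36/5 = 36/5 + X**2)
-124808 - 178*(35 + K(-13, 18)) = -124808 - 178*(35 + (36/5 + 18**2)) = -124808 - 178*(35 + (36/5 + 324)) = -124808 - 178*(35 + 1656/5) = -124808 - 178*1831/5 = -124808 - 325918/5 = -949958/5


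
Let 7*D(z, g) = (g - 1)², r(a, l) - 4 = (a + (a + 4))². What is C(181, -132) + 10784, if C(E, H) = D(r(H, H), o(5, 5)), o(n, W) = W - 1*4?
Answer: 10784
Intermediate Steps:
o(n, W) = -4 + W (o(n, W) = W - 4 = -4 + W)
r(a, l) = 4 + (4 + 2*a)² (r(a, l) = 4 + (a + (a + 4))² = 4 + (a + (4 + a))² = 4 + (4 + 2*a)²)
D(z, g) = (-1 + g)²/7 (D(z, g) = (g - 1)²/7 = (-1 + g)²/7)
C(E, H) = 0 (C(E, H) = (-1 + (-4 + 5))²/7 = (-1 + 1)²/7 = (⅐)*0² = (⅐)*0 = 0)
C(181, -132) + 10784 = 0 + 10784 = 10784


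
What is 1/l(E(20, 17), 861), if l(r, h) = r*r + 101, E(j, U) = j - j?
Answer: 1/101 ≈ 0.0099010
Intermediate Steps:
E(j, U) = 0
l(r, h) = 101 + r**2 (l(r, h) = r**2 + 101 = 101 + r**2)
1/l(E(20, 17), 861) = 1/(101 + 0**2) = 1/(101 + 0) = 1/101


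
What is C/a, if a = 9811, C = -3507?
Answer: -3507/9811 ≈ -0.35746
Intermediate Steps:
C/a = -3507/9811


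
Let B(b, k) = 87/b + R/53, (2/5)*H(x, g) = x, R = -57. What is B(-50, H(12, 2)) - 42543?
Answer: -112746411/2650 ≈ -42546.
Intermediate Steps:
H(x, g) = 5*x/2
B(b, k) = -57/53 + 87/b (B(b, k) = 87/b - 57/53 = -57/53 + 87/b)
B(-50, H(12, 2)) - 42543 = (-57/53 + 87/(-50)) - 42543 = (-57/53 + 87*(-1/50)) - 42543 = (-57/53 - 87/50) - 42543 = -7461/2650 - 42543 = -112746411/2650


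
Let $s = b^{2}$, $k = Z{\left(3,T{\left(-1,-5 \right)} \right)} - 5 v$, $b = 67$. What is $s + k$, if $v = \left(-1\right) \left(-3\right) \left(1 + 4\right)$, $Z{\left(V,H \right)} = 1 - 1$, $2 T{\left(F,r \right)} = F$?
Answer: $4414$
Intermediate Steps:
$T{\left(F,r \right)} = \frac{F}{2}$
$Z{\left(V,H \right)} = 0$
$v = 15$ ($v = 3 \cdot 5 = 15$)
$k = -75$ ($k = 0 - 75 = -75$)
$s = 4489$ ($s = 67^{2} = 4489$)
$s + k = 4489 - 75 = 4414$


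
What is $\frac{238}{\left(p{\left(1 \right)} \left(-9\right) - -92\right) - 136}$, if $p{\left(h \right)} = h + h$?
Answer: $- \frac{119}{31} \approx -3.8387$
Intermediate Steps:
$p{\left(h \right)} = 2 h$
$\frac{238}{\left(p{\left(1 \right)} \left(-9\right) - -92\right) - 136} = \frac{238}{\left(2 \cdot 1 \left(-9\right) - -92\right) - 136} = \frac{238}{\left(2 \left(-9\right) + 92\right) - 136} = \frac{238}{\left(-18 + 92\right) - 136} = \frac{238}{74 - 136} = \frac{238}{-62} = 238 \left(- \frac{1}{62}\right) = - \frac{119}{31}$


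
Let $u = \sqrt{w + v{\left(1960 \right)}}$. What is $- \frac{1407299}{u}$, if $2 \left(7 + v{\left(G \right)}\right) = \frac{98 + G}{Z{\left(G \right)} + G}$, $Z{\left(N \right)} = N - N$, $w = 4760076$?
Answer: $- \frac{2814598 \sqrt{1904027810}}{190402781} \approx -645.03$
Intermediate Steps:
$Z{\left(N \right)} = 0$
$v{\left(G \right)} = -7 + \frac{98 + G}{2 G}$ ($v{\left(G \right)} = -7 + \frac{\left(98 + G\right) \frac{1}{0 + G}}{2} = -7 + \frac{\left(98 + G\right) \frac{1}{G}}{2} = -7 + \frac{\frac{1}{G} \left(98 + G\right)}{2} = -7 + \frac{98 + G}{2 G}$)
$u = \frac{\sqrt{1904027810}}{20}$ ($u = \sqrt{4760076 - \left(\frac{13}{2} - \frac{49}{1960}\right)} = \sqrt{4760076 + \left(- \frac{13}{2} + 49 \cdot \frac{1}{1960}\right)} = \sqrt{4760076 + \left(- \frac{13}{2} + \frac{1}{40}\right)} = \sqrt{4760076 - \frac{259}{40}} = \sqrt{\frac{190402781}{40}} = \frac{\sqrt{1904027810}}{20} \approx 2181.8$)
$- \frac{1407299}{u} = - \frac{1407299}{\frac{1}{20} \sqrt{1904027810}} = - 1407299 \frac{2 \sqrt{1904027810}}{190402781} = - \frac{2814598 \sqrt{1904027810}}{190402781}$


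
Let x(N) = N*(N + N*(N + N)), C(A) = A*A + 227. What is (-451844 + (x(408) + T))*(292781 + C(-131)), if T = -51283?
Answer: 42027267065409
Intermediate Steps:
C(A) = 227 + A**2 (C(A) = A**2 + 227 = 227 + A**2)
x(N) = N*(N + 2*N**2) (x(N) = N*(N + N*(2*N)) = N*(N + 2*N**2))
(-451844 + (x(408) + T))*(292781 + C(-131)) = (-451844 + (408**2*(1 + 2*408) - 51283))*(292781 + (227 + (-131)**2)) = (-451844 + (166464*(1 + 816) - 51283))*(292781 + (227 + 17161)) = (-451844 + (166464*817 - 51283))*(292781 + 17388) = (-451844 + (136001088 - 51283))*310169 = (-451844 + 135949805)*310169 = 135497961*310169 = 42027267065409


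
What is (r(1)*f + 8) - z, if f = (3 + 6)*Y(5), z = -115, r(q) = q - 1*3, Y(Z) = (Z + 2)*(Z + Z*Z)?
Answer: -3657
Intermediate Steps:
Y(Z) = (2 + Z)*(Z + Z²)
r(q) = -3 + q (r(q) = q - 3 = -3 + q)
f = 1890 (f = (3 + 6)*(5*(2 + 5² + 3*5)) = 9*(5*(2 + 25 + 15)) = 9*(5*42) = 9*210 = 1890)
(r(1)*f + 8) - z = ((-3 + 1)*1890 + 8) - 1*(-115) = (-2*1890 + 8) + 115 = (-3780 + 8) + 115 = -3772 + 115 = -3657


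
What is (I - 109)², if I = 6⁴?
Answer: 1408969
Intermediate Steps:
I = 1296
(I - 109)² = (1296 - 109)² = 1187² = 1408969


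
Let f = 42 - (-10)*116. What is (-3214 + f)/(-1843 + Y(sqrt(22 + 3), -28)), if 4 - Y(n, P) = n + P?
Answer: 503/454 ≈ 1.1079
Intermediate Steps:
Y(n, P) = 4 - P - n (Y(n, P) = 4 - (n + P) = 4 - (P + n) = 4 + (-P - n) = 4 - P - n)
f = 1202 (f = 42 - 1*(-1160) = 42 + 1160 = 1202)
(-3214 + f)/(-1843 + Y(sqrt(22 + 3), -28)) = (-3214 + 1202)/(-1843 + (4 - 1*(-28) - sqrt(22 + 3))) = -2012/(-1843 + (4 + 28 - sqrt(25))) = -2012/(-1843 + (4 + 28 - 1*5)) = -2012/(-1843 + (4 + 28 - 5)) = -2012/(-1843 + 27) = -2012/(-1816) = -2012*(-1/1816) = 503/454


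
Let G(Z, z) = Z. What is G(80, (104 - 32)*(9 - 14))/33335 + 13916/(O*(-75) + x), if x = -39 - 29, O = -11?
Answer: 92790084/5046919 ≈ 18.385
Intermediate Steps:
x = -68
G(80, (104 - 32)*(9 - 14))/33335 + 13916/(O*(-75) + x) = 80/33335 + 13916/(-11*(-75) - 68) = 80*(1/33335) + 13916/(825 - 68) = 16/6667 + 13916/757 = 92790084/5046919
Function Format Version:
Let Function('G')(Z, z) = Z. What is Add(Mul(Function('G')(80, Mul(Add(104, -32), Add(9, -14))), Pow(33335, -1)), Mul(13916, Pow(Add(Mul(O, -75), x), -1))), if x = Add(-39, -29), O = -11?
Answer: Rational(92790084, 5046919) ≈ 18.385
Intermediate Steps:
x = -68
Add(Mul(Function('G')(80, Mul(Add(104, -32), Add(9, -14))), Pow(33335, -1)), Mul(13916, Pow(Add(Mul(O, -75), x), -1))) = Add(Mul(80, Pow(33335, -1)), Mul(13916, Pow(Add(Mul(-11, -75), -68), -1))) = Add(Mul(80, Rational(1, 33335)), Mul(13916, Pow(Add(825, -68), -1))) = Add(Rational(16, 6667), Mul(13916, Pow(757, -1))) = Add(Rational(16, 6667), Mul(13916, Rational(1, 757))) = Add(Rational(16, 6667), Rational(13916, 757)) = Rational(92790084, 5046919)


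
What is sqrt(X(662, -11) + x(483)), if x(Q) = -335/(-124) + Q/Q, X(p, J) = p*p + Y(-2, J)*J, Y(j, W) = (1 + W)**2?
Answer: sqrt(1680395765)/62 ≈ 661.17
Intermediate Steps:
X(p, J) = p**2 + J*(1 + J)**2 (X(p, J) = p*p + (1 + J)**2*J = p**2 + J*(1 + J)**2)
x(Q) = 459/124 (x(Q) = -335*(-1/124) + 1 = 335/124 + 1 = 459/124)
sqrt(X(662, -11) + x(483)) = sqrt((662**2 - 11*(1 - 11)**2) + 459/124) = sqrt((438244 - 11*(-10)**2) + 459/124) = sqrt((438244 - 11*100) + 459/124) = sqrt((438244 - 1100) + 459/124) = sqrt(437144 + 459/124) = sqrt(54206315/124) = sqrt(1680395765)/62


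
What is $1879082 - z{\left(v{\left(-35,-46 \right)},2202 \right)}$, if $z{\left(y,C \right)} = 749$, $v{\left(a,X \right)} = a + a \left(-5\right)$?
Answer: $1878333$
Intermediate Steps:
$v{\left(a,X \right)} = - 4 a$ ($v{\left(a,X \right)} = a - 5 a = - 4 a$)
$1879082 - z{\left(v{\left(-35,-46 \right)},2202 \right)} = 1879082 - 749 = 1878333$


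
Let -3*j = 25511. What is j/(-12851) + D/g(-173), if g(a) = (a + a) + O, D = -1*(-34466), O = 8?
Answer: -660072490/6515457 ≈ -101.31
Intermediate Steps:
j = -25511/3 (j = -⅓*25511 = -25511/3 ≈ -8503.7)
D = 34466
g(a) = 8 + 2*a (g(a) = (a + a) + 8 = 2*a + 8 = 8 + 2*a)
j/(-12851) + D/g(-173) = -25511/3/(-12851) + 34466/(8 + 2*(-173)) = -25511/3*(-1/12851) + 34466/(8 - 346) = 25511/38553 + 34466/(-338) = 25511/38553 + 34466*(-1/338) = 25511/38553 - 17233/169 = -660072490/6515457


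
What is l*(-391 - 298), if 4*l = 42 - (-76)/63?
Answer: -937729/126 ≈ -7442.3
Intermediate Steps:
l = 1361/126 (l = (42 - (-76)/63)/4 = (42 - 1*(-76/63))/4 = (42 + 76/63)/4 = (¼)*(2722/63) = 1361/126 ≈ 10.802)
l*(-391 - 298) = 1361*(-391 - 298)/126 = (1361/126)*(-689) = -937729/126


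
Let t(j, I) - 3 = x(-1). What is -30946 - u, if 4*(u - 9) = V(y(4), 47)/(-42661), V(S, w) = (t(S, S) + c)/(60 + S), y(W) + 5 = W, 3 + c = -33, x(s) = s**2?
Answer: -77913704053/2516999 ≈ -30955.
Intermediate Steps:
t(j, I) = 4 (t(j, I) = 3 + (-1)**2 = 3 + 1 = 4)
c = -36 (c = -3 - 33 = -36)
y(W) = -5 + W
V(S, w) = -32/(60 + S) (V(S, w) = (4 - 36)/(60 + S) = -32/(60 + S))
u = 22652999/2516999 (u = 9 + (-32/(60 + (-5 + 4))/(-42661))/4 = 9 + (-32/(60 - 1)*(-1/42661))/4 = 9 + (-32/59*(-1/42661))/4 = 9 + (1/4)*(32/2516999) = 9 + 8/2516999 = 22652999/2516999 ≈ 9.0000)
-30946 - u = -30946 - 1*22652999/2516999 = -30946 - 22652999/2516999 = -77913704053/2516999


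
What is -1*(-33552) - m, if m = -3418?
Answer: 36970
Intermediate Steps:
-1*(-33552) - m = -1*(-33552) - 1*(-3418) = 33552 + 3418 = 36970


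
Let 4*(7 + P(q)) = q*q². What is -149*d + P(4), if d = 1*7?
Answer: -1034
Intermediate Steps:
d = 7
P(q) = -7 + q³/4 (P(q) = -7 + (q*q²)/4 = -7 + q³/4)
-149*d + P(4) = -149*7 + (-7 + (¼)*4³) = -1043 + (-7 + (¼)*64) = -1043 + (-7 + 16) = -1043 + 9 = -1034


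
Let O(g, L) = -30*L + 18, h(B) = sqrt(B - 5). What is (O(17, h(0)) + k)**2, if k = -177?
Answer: 20781 + 9540*I*sqrt(5) ≈ 20781.0 + 21332.0*I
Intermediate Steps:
h(B) = sqrt(-5 + B)
O(g, L) = 18 - 30*L
(O(17, h(0)) + k)**2 = ((18 - 30*sqrt(-5 + 0)) - 177)**2 = ((18 - 30*I*sqrt(5)) - 177)**2 = (-159 - 30*I*sqrt(5))**2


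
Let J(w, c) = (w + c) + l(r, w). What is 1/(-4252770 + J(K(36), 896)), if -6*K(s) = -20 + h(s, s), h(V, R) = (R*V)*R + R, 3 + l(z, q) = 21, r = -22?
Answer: -3/12778904 ≈ -2.3476e-7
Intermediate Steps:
l(z, q) = 18 (l(z, q) = -3 + 21 = 18)
h(V, R) = R + V*R² (h(V, R) = V*R² + R = R + V*R²)
K(s) = 10/3 - s*(1 + s²)/6 (K(s) = -(-20 + s*(1 + s*s))/6 = -(-20 + s*(1 + s²))/6 = 10/3 - s*(1 + s²)/6)
J(w, c) = 18 + c + w (J(w, c) = (w + c) + 18 = (c + w) + 18 = 18 + c + w)
1/(-4252770 + J(K(36), 896)) = 1/(-4252770 + (18 + 896 + (10/3 - ⅙*36 - ⅙*36³))) = 1/(-4252770 + (18 + 896 + (10/3 - 6 - ⅙*46656))) = 1/(-4252770 + (18 + 896 + (10/3 - 6 - 7776))) = 1/(-4252770 + (18 + 896 - 23336/3)) = 1/(-4252770 - 20594/3) = 1/(-12778904/3) = -3/12778904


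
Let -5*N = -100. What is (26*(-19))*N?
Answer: -9880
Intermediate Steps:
N = 20 (N = -⅕*(-100) = 20)
(26*(-19))*N = (26*(-19))*20 = -494*20 = -9880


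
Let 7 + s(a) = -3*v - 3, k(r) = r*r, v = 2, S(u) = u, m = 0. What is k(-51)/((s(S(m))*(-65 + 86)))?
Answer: -867/112 ≈ -7.7411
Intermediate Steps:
k(r) = r²
s(a) = -16 (s(a) = -7 + (-3*2 - 3) = -7 + (-6 - 3) = -7 - 9 = -16)
k(-51)/((s(S(m))*(-65 + 86))) = (-51)²/((-16*(-65 + 86))) = 2601/((-16*21)) = 2601/(-336) = 2601*(-1/336) = -867/112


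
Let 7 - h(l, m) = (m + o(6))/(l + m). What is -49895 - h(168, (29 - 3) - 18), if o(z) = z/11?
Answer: -48305089/968 ≈ -49902.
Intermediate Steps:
o(z) = z/11 (o(z) = z*(1/11) = z/11)
h(l, m) = 7 - (6/11 + m)/(l + m) (h(l, m) = 7 - (m + (1/11)*6)/(l + m) = 7 - (m + 6/11)/(l + m) = 7 - (6/11 + m)/(l + m))
-49895 - h(168, (29 - 3) - 18) = -49895 - (-6/11 + 6*((29 - 3) - 18) + 7*168)/(168 + ((29 - 3) - 18)) = -49895 - (-6/11 + 6*(26 - 18) + 1176)/(168 + (26 - 18)) = -49895 - (-6/11 + 6*8 + 1176)/(168 + 8) = -49895 - (-6/11 + 48 + 1176)/176 = -49895 - 13458/(176*11) = -49895 - 1*6729/968 = -49895 - 6729/968 = -48305089/968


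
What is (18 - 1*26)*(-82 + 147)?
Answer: -520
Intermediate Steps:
(18 - 1*26)*(-82 + 147) = (18 - 26)*65 = -8*65 = -520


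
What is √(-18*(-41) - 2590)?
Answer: 2*I*√463 ≈ 43.035*I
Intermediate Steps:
√(-18*(-41) - 2590) = √(738 - 2590) = √(-1852) = 2*I*√463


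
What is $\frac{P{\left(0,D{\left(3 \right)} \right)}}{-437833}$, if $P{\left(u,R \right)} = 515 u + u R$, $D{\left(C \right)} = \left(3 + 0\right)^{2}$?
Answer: $0$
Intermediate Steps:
$D{\left(C \right)} = 9$ ($D{\left(C \right)} = 3^{2} = 9$)
$P{\left(u,R \right)} = 515 u + R u$
$\frac{P{\left(0,D{\left(3 \right)} \right)}}{-437833} = \frac{0 \left(515 + 9\right)}{-437833} = 0 \cdot 524 \left(- \frac{1}{437833}\right) = 0 \left(- \frac{1}{437833}\right) = 0$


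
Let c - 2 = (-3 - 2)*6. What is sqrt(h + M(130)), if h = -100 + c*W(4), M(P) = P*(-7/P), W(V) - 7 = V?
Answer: I*sqrt(415) ≈ 20.372*I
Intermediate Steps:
c = -28 (c = 2 + (-3 - 2)*6 = 2 - 5*6 = 2 - 30 = -28)
W(V) = 7 + V
M(P) = -7
h = -408 (h = -100 - 28*(7 + 4) = -100 - 28*11 = -100 - 308 = -408)
sqrt(h + M(130)) = sqrt(-408 - 7) = sqrt(-415) = I*sqrt(415)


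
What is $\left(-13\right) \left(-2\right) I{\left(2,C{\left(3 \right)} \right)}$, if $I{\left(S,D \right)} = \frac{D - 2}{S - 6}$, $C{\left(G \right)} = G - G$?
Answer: $13$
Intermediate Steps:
$C{\left(G \right)} = 0$
$I{\left(S,D \right)} = \frac{-2 + D}{-6 + S}$
$\left(-13\right) \left(-2\right) I{\left(2,C{\left(3 \right)} \right)} = \left(-13\right) \left(-2\right) \frac{-2 + 0}{-6 + 2} = 26 \frac{1}{-4} \left(-2\right) = 26 \left(\left(- \frac{1}{4}\right) \left(-2\right)\right) = 26 \cdot \frac{1}{2} = 13$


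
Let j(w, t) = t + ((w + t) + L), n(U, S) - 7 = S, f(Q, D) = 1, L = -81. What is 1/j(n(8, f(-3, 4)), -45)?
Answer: -1/163 ≈ -0.0061350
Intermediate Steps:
n(U, S) = 7 + S
j(w, t) = -81 + w + 2*t (j(w, t) = t + ((w + t) - 81) = t + ((t + w) - 81) = t + (-81 + t + w) = -81 + w + 2*t)
1/j(n(8, f(-3, 4)), -45) = 1/(-81 + (7 + 1) + 2*(-45)) = 1/(-81 + 8 - 90) = 1/(-163) = -1/163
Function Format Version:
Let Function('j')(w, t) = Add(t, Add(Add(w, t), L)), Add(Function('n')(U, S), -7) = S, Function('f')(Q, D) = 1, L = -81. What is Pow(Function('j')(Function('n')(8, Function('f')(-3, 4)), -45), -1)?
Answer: Rational(-1, 163) ≈ -0.0061350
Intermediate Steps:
Function('n')(U, S) = Add(7, S)
Function('j')(w, t) = Add(-81, w, Mul(2, t)) (Function('j')(w, t) = Add(t, Add(Add(w, t), -81)) = Add(t, Add(Add(t, w), -81)) = Add(t, Add(-81, t, w)) = Add(-81, w, Mul(2, t)))
Pow(Function('j')(Function('n')(8, Function('f')(-3, 4)), -45), -1) = Pow(Add(-81, Add(7, 1), Mul(2, -45)), -1) = Pow(Add(-81, 8, -90), -1) = Pow(-163, -1) = Rational(-1, 163)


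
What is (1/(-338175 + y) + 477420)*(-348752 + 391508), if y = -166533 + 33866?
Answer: 4805547528946542/235421 ≈ 2.0413e+10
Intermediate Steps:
y = -132667
(1/(-338175 + y) + 477420)*(-348752 + 391508) = (1/(-338175 - 132667) + 477420)*(-348752 + 391508) = (1/(-470842) + 477420)*42756 = (-1/470842 + 477420)*42756 = (224789387639/470842)*42756 = 4805547528946542/235421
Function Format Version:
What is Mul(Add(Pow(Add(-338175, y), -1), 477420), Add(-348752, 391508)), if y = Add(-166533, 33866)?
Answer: Rational(4805547528946542, 235421) ≈ 2.0413e+10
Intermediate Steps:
y = -132667
Mul(Add(Pow(Add(-338175, y), -1), 477420), Add(-348752, 391508)) = Mul(Add(Pow(Add(-338175, -132667), -1), 477420), Add(-348752, 391508)) = Mul(Add(Pow(-470842, -1), 477420), 42756) = Mul(Add(Rational(-1, 470842), 477420), 42756) = Mul(Rational(224789387639, 470842), 42756) = Rational(4805547528946542, 235421)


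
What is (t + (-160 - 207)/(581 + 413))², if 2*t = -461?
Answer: 13165726564/247009 ≈ 53301.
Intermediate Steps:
t = -461/2 (t = (½)*(-461) = -461/2 ≈ -230.50)
(t + (-160 - 207)/(581 + 413))² = (-461/2 + (-160 - 207)/(581 + 413))² = (-461/2 - 367/994)² = (-114742/497)² = 13165726564/247009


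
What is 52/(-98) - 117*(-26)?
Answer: 149032/49 ≈ 3041.5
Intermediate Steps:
52/(-98) - 117*(-26) = 52*(-1/98) + 3042 = -26/49 + 3042 = 149032/49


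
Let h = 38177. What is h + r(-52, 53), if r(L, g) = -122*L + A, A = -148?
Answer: 44373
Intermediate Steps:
r(L, g) = -148 - 122*L (r(L, g) = -122*L - 148 = -148 - 122*L)
h + r(-52, 53) = 38177 + (-148 - 122*(-52)) = 38177 + (-148 + 6344) = 38177 + 6196 = 44373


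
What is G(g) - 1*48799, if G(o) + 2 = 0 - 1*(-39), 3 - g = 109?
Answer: -48762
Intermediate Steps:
g = -106 (g = 3 - 1*109 = 3 - 109 = -106)
G(o) = 37 (G(o) = -2 + (0 - 1*(-39)) = -2 + (0 + 39) = -2 + 39 = 37)
G(g) - 1*48799 = 37 - 1*48799 = 37 - 48799 = -48762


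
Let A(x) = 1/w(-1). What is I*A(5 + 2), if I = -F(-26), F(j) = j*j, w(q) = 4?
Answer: -169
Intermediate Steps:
F(j) = j²
I = -676 (I = -1*(-26)² = -1*676 = -676)
A(x) = ¼ (A(x) = 1/4 = ¼)
I*A(5 + 2) = -676*¼ = -169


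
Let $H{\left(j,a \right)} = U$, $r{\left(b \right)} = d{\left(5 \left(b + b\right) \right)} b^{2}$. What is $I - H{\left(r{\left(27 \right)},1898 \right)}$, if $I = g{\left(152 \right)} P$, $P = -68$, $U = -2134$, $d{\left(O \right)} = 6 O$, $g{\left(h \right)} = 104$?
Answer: $-4938$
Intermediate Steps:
$r{\left(b \right)} = 60 b^{3}$ ($r{\left(b \right)} = 6 \cdot 5 \left(b + b\right) b^{2} = 6 \cdot 5 \cdot 2 b b^{2} = 6 \cdot 10 b b^{2} = 60 b b^{2} = 60 b^{3}$)
$H{\left(j,a \right)} = -2134$
$I = -7072$ ($I = 104 \left(-68\right) = -7072$)
$I - H{\left(r{\left(27 \right)},1898 \right)} = -7072 - -2134 = -7072 + 2134 = -4938$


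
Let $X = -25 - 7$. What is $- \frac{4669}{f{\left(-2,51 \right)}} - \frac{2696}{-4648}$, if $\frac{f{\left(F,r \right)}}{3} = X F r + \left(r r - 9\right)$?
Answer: $\frac{3207727}{10207008} \approx 0.31427$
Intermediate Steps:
$X = -32$ ($X = -25 - 7 = -32$)
$f{\left(F,r \right)} = -27 + 3 r^{2} - 96 F r$ ($f{\left(F,r \right)} = 3 \left(- 32 F r + \left(r r - 9\right)\right) = 3 \left(- 32 F r + \left(r^{2} - 9\right)\right) = 3 \left(- 32 F r + \left(-9 + r^{2}\right)\right) = 3 \left(-9 + r^{2} - 32 F r\right) = -27 + 3 r^{2} - 96 F r$)
$- \frac{4669}{f{\left(-2,51 \right)}} - \frac{2696}{-4648} = - \frac{4669}{-27 + 3 \cdot 51^{2} - \left(-192\right) 51} - \frac{2696}{-4648} = - \frac{4669}{-27 + 3 \cdot 2601 + 9792} - - \frac{337}{581} = - \frac{4669}{-27 + 7803 + 9792} + \frac{337}{581} = - \frac{4669}{17568} + \frac{337}{581} = \frac{3207727}{10207008}$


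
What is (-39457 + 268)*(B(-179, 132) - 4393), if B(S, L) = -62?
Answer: 174586995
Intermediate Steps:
(-39457 + 268)*(B(-179, 132) - 4393) = (-39457 + 268)*(-62 - 4393) = -39189*(-4455) = 174586995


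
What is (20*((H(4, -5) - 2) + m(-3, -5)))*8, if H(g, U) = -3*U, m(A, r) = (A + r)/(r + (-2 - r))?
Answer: 2720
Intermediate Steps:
m(A, r) = -A/2 - r/2 (m(A, r) = (A + r)/(-2) = (A + r)*(-1/2) = -A/2 - r/2)
(20*((H(4, -5) - 2) + m(-3, -5)))*8 = (20*((-3*(-5) - 2) + (-1/2*(-3) - 1/2*(-5))))*8 = (20*((15 - 2) + (3/2 + 5/2)))*8 = (20*(13 + 4))*8 = (20*17)*8 = 340*8 = 2720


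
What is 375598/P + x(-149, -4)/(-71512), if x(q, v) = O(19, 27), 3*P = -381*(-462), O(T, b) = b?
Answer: 274063061/42815256 ≈ 6.4011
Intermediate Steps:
P = 58674 (P = (-381*(-462))/3 = (1/3)*176022 = 58674)
x(q, v) = 27
375598/P + x(-149, -4)/(-71512) = 375598/58674 + 27/(-71512) = 375598*(1/58674) + 27*(-1/71512) = 187799/29337 - 27/71512 = 274063061/42815256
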